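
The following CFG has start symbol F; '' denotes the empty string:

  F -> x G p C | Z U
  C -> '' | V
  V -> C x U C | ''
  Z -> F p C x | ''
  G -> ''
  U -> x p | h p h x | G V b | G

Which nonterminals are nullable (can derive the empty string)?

{ C, F, G, U, V, Z }

Directly nullable (have an ''-production): C, V, Z, G.
U -> G with every symbol nullable, so U is nullable.
F -> Z U with every symbol nullable, so F is nullable.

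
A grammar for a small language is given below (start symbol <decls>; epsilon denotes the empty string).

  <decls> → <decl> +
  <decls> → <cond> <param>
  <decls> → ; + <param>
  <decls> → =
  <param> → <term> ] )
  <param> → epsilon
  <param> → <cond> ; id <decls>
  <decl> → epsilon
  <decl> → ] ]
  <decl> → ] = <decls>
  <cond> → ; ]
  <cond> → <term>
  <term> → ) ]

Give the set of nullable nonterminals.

Directly nullable (have an epsilon-production): <param>, <decl>.
No other nonterminal has a production whose RHS symbols are all nullable.

{ <decl>, <param> }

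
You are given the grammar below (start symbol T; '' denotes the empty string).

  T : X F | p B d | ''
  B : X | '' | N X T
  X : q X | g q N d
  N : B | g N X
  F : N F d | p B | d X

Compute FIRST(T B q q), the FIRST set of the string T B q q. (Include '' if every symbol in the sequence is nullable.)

Add FIRST(T)\{''} = { g, p, q }; T is nullable, continue.
Add FIRST(B)\{''} = { g, q }; B is nullable, continue.
q is a terminal; add {q} and stop.

{ g, p, q }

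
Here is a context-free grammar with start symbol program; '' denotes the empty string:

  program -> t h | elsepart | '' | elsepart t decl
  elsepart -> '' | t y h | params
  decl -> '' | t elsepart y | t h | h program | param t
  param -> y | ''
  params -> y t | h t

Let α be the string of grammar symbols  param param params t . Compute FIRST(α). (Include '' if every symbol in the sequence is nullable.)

Add FIRST(param)\{''} = { y }; param is nullable, continue.
Add FIRST(param)\{''} = { y }; param is nullable, continue.
Add FIRST(params) = { h, y }; params is not nullable, stop.

{ h, y }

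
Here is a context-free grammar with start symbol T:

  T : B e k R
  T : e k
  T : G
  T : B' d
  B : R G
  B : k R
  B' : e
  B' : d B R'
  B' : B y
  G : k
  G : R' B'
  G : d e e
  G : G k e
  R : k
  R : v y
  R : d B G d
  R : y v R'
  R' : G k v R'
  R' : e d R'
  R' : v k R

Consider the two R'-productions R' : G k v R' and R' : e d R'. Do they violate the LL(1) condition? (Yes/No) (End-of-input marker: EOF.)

FIRST(G k v R') = { d, e, k, v } and FIRST(e d R') = { e }.
Both contain e, so the two alternatives are not disjoint — LL(1) conflict.

Yes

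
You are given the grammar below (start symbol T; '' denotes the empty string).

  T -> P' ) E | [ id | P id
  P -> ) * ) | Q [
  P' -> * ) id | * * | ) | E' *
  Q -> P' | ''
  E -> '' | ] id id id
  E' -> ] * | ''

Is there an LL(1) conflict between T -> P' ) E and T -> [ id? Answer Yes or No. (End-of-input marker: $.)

No

FIRST(P' ) E) = { ), *, ] } and FIRST([ id) = { [ }.
The FIRST sets are disjoint and neither alternative is nullable — no conflict.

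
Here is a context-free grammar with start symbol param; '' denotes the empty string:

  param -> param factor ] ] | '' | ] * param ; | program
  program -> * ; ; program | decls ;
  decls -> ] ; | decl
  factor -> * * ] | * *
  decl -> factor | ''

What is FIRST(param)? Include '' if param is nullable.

{ *, ;, ], '' }

From param -> param factor ] ]: param nullable, take FIRST(param) ∪ FIRST(factor) = { *, ;, ] }.
param -> '' contributes ''.
param -> ] * param ; contributes {]}.
From param -> program: add FIRST(program) = { *, ;, ] }.
Union: FIRST(param) = { *, ;, ], '' }.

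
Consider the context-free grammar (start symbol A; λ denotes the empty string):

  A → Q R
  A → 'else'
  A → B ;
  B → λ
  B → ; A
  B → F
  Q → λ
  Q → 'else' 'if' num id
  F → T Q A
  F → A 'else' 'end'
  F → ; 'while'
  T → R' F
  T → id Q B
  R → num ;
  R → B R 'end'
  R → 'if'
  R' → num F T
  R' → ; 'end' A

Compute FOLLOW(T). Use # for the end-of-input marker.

{ 'else', 'if', ;, id, num }

In F → T Q A: add FIRST(Q A) = { 'else', 'if', ;, id, num }.
In R' → num F T: T is at the end, add FOLLOW(R') = { 'else', 'if', ;, id, num }.
Union: FOLLOW(T) = { 'else', 'if', ;, id, num }.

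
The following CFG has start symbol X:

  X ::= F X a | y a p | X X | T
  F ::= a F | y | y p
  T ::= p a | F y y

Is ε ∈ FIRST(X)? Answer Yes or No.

No

No nonterminal in this grammar is nullable.
No production of X has an RHS whose symbols are all nullable, so X is not nullable.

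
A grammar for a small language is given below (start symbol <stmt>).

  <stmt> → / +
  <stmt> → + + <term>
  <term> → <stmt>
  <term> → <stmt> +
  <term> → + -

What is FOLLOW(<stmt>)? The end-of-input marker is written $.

{ $, + }

<stmt> is the start symbol, so $ ∈ FOLLOW(<stmt>).
In <term> → <stmt>: <stmt> is at the end, add FOLLOW(<term>) = { $, + }.
In <term> → <stmt> +: add FIRST(+) = { + }.
Union: FOLLOW(<stmt>) = { $, + }.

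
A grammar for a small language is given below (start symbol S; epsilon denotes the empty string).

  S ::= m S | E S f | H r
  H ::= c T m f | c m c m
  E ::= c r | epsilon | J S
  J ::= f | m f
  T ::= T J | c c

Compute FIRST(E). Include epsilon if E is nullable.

E ::= c r contributes {c}.
E ::= epsilon contributes epsilon.
From E ::= J S: add FIRST(J) = { f, m }.
Union: FIRST(E) = { c, f, m, epsilon }.

{ c, f, m, epsilon }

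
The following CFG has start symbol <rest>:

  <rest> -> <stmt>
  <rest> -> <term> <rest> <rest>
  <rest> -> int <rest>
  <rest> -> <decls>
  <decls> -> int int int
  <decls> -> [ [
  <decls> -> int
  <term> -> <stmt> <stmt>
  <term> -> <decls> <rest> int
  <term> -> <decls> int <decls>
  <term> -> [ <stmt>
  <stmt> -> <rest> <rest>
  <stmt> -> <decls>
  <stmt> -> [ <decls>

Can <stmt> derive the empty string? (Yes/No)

No

No nonterminal in this grammar is nullable.
No production of <stmt> has an RHS whose symbols are all nullable, so <stmt> is not nullable.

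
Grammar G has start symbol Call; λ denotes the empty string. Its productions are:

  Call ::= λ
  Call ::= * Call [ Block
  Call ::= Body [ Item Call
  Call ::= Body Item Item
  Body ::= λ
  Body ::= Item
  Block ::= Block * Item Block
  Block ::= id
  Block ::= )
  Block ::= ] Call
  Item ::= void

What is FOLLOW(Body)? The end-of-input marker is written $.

In Call ::= Body [ Item Call: add FIRST([ Item Call) = { [ }.
In Call ::= Body Item Item: add FIRST(Item Item) = { void }.
Union: FOLLOW(Body) = { [, void }.

{ [, void }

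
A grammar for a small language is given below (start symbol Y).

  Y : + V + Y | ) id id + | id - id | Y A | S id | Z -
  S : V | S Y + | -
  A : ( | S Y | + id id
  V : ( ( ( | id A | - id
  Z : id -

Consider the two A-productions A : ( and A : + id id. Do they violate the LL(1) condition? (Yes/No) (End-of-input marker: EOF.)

FIRST(() = { ( } and FIRST(+ id id) = { + }.
The FIRST sets are disjoint and neither alternative is nullable — no conflict.

No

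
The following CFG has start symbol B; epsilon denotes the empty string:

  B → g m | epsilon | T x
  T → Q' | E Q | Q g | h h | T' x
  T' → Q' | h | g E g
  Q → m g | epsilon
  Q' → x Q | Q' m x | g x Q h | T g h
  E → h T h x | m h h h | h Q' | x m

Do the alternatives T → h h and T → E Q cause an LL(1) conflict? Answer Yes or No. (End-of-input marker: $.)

FIRST(h h) = { h } and FIRST(E Q) = { h, m, x }.
Both contain h, so the two alternatives are not disjoint — LL(1) conflict.

Yes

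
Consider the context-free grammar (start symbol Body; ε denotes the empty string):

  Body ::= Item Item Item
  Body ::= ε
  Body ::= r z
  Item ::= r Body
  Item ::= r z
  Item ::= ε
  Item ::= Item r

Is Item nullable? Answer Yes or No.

Yes

Item has an ε-production, so Item ⇒ ε.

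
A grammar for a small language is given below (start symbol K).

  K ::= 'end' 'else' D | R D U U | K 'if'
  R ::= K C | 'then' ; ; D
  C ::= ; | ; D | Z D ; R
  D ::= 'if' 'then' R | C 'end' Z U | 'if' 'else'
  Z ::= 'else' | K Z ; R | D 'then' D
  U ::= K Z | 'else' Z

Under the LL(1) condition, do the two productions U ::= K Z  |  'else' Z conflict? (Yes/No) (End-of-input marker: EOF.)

FIRST(K Z) = { 'end', 'then' } and FIRST('else' Z) = { 'else' }.
The FIRST sets are disjoint and neither alternative is nullable — no conflict.

No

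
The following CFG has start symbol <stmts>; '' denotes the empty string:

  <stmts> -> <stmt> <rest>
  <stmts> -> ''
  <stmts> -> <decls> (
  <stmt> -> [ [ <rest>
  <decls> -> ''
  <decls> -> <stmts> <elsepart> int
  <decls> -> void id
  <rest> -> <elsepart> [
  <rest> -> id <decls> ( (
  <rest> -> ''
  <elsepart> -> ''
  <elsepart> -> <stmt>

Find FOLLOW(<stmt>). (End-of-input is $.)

In <stmts> -> <stmt> <rest>: add FIRST(<rest>)\{''} = { [, id }.
  Since <rest> is nullable, also add FOLLOW(<stmts>) = { $, [, int }.
In <elsepart> -> <stmt>: <stmt> is at the end, add FOLLOW(<elsepart>) = { [, int }.
Union: FOLLOW(<stmt>) = { $, [, id, int }.

{ $, [, id, int }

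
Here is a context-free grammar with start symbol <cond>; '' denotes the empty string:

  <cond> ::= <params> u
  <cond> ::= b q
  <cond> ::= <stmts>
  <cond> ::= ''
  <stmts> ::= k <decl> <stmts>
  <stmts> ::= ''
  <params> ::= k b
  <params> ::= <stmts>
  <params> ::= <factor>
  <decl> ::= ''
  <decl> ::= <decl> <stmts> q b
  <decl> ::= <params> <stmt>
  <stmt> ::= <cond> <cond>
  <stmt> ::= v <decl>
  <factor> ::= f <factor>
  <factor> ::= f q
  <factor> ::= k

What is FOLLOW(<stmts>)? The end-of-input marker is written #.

{ #, b, f, k, q, u, v }

In <cond> ::= <stmts>: <stmts> is at the end, add FOLLOW(<cond>) = { #, b, f, k, q, u, v }.
In <stmts> ::= k <decl> <stmts>: <stmts> is at the end, add FOLLOW(<stmts>) = { #, b, f, k, q, u, v }.
In <params> ::= <stmts>: <stmts> is at the end, add FOLLOW(<params>) = { #, b, f, k, q, u, v }.
In <decl> ::= <decl> <stmts> q b: add FIRST(q b) = { q }.
Union: FOLLOW(<stmts>) = { #, b, f, k, q, u, v }.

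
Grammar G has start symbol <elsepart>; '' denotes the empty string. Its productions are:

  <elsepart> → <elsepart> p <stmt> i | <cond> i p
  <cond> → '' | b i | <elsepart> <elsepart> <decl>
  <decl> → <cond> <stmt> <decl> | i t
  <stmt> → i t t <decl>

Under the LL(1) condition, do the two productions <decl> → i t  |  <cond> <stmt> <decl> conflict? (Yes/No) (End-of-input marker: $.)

FIRST(i t) = { i } and FIRST(<cond> <stmt> <decl>) = { b, i }.
Both contain i, so the two alternatives are not disjoint — LL(1) conflict.

Yes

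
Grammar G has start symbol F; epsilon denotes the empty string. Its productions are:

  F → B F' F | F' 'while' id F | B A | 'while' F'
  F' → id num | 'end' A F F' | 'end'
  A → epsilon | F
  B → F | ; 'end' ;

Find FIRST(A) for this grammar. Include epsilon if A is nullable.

A → epsilon contributes epsilon.
From A → F: add FIRST(F) = { 'end', 'while', ;, id }.
Union: FIRST(A) = { 'end', 'while', ;, id, epsilon }.

{ 'end', 'while', ;, id, epsilon }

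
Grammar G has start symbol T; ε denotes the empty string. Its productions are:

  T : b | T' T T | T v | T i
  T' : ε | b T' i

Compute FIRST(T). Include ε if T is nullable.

T : b contributes {b}.
From T : T' T T: T' nullable, take FIRST(T') ∪ FIRST(T) = { b }.
From T : T v: add FIRST(T) = { b }.
From T : T i: add FIRST(T) = { b }.
Union: FIRST(T) = { b }.

{ b }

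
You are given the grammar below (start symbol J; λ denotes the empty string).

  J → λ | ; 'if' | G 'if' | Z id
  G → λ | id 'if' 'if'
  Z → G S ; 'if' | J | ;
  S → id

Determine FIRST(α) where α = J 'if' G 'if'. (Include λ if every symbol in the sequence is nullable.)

Add FIRST(J)\{λ} = { 'if', ;, id }; J is nullable, continue.
'if' is a terminal; add {'if'} and stop.

{ 'if', ;, id }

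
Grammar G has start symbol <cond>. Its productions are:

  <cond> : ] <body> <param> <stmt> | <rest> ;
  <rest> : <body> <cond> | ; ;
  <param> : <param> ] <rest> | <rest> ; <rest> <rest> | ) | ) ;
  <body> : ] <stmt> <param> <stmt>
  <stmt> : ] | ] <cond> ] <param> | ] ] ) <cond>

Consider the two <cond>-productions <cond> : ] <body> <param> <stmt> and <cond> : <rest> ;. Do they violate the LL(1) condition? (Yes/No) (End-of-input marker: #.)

FIRST(] <body> <param> <stmt>) = { ] } and FIRST(<rest> ;) = { ;, ] }.
Both contain ], so the two alternatives are not disjoint — LL(1) conflict.

Yes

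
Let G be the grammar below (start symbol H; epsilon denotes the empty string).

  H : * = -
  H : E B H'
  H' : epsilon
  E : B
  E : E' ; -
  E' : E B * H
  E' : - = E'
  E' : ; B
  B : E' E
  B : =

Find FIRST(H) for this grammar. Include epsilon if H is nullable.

{ *, -, ;, = }

H : * = - contributes {*}.
From H : E B H': add FIRST(E) = { -, ;, = }.
Union: FIRST(H) = { *, -, ;, = }.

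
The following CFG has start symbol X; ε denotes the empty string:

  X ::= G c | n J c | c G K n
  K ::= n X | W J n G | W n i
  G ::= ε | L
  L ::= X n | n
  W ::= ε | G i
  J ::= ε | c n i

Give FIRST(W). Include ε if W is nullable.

W ::= ε contributes ε.
From W ::= G i: G nullable, take FIRST(G) ∪ {i} = { c, i, n }.
Union: FIRST(W) = { c, i, n, ε }.

{ c, i, n, ε }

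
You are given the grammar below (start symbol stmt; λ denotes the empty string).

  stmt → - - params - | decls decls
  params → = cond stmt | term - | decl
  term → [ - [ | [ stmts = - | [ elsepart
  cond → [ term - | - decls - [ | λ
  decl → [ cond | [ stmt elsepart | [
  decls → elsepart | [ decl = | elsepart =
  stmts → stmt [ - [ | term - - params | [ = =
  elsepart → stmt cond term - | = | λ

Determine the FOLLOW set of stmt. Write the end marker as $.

stmt is the start symbol, so $ ∈ FOLLOW(stmt).
In params → = cond stmt: stmt is at the end, add FOLLOW(params) = { -, = }.
In decl → [ stmt elsepart: add FIRST(elsepart)\{λ} = { -, =, [ }.
  Since elsepart is nullable, also add FOLLOW(decl) = { -, = }.
In stmts → stmt [ - [: add FIRST([ - [) = { [ }.
In elsepart → stmt cond term -: add FIRST(cond term -) = { -, [ }.
Union: FOLLOW(stmt) = { $, -, =, [ }.

{ $, -, =, [ }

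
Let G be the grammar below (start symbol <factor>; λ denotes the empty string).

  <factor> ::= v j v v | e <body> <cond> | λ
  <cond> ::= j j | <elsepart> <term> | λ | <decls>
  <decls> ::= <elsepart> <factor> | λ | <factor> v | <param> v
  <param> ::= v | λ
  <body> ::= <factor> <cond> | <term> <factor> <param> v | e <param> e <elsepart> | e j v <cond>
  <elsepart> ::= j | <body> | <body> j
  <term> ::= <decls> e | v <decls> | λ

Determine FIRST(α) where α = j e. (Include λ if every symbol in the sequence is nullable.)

j is a terminal; add {j} and stop.

{ j }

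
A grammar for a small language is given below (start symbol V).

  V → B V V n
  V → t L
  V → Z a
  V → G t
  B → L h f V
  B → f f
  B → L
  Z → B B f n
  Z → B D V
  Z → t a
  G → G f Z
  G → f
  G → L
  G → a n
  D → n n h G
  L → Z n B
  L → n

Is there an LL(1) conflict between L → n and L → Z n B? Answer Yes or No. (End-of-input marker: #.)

FIRST(n) = { n } and FIRST(Z n B) = { f, n, t }.
Both contain n, so the two alternatives are not disjoint — LL(1) conflict.

Yes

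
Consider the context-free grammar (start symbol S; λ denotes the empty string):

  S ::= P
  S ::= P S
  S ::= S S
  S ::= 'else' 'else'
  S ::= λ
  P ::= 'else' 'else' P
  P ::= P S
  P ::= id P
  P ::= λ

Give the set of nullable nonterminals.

Directly nullable (have an λ-production): S, P.

{ P, S }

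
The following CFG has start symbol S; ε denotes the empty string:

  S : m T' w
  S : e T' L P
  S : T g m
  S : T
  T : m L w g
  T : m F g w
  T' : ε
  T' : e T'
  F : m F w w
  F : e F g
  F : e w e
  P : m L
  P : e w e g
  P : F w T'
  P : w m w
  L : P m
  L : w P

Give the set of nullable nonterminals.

Directly nullable (have an ε-production): T'.
No other nonterminal has a production whose RHS symbols are all nullable.

{ T' }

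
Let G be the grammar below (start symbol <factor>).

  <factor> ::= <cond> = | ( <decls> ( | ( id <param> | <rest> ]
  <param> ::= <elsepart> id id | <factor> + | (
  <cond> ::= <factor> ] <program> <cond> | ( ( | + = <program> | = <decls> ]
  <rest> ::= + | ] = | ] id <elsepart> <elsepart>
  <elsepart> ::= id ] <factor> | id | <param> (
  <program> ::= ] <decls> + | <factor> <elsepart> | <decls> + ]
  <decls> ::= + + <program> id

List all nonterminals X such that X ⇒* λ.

No nonterminal has an empty production or an RHS whose symbols are all nullable.

{ } (none)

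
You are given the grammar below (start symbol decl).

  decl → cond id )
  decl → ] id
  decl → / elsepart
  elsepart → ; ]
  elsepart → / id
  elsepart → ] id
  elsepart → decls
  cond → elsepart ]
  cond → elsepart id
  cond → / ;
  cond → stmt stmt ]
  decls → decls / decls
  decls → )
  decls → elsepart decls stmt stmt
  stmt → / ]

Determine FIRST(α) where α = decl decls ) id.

Add FIRST(decl) = { ), /, ;, ] }; decl is not nullable, stop.

{ ), /, ;, ] }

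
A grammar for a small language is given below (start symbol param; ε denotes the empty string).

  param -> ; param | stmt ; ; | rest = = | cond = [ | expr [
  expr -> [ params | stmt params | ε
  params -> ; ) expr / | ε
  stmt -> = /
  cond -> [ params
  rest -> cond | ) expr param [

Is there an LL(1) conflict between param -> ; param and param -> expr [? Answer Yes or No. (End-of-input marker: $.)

FIRST(; param) = { ; } and FIRST(expr [) = { =, [ }.
The FIRST sets are disjoint and neither alternative is nullable — no conflict.

No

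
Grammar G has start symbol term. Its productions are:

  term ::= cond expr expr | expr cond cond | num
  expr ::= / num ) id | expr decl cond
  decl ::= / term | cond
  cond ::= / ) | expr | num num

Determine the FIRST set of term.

{ /, num }

From term ::= cond expr expr: add FIRST(cond) = { /, num }.
From term ::= expr cond cond: add FIRST(expr) = { / }.
term ::= num contributes {num}.
Union: FIRST(term) = { /, num }.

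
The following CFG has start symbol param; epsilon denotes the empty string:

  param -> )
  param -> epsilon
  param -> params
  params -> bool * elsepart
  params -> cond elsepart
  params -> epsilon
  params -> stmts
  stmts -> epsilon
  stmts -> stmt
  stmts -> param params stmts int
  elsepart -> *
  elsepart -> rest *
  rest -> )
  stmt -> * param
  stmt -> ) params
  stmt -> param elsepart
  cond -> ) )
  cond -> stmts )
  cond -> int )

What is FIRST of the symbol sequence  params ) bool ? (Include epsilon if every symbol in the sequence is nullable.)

{ ), *, bool, int }

Add FIRST(params)\{epsilon} = { ), *, bool, int }; params is nullable, continue.
) is a terminal; add {)} and stop.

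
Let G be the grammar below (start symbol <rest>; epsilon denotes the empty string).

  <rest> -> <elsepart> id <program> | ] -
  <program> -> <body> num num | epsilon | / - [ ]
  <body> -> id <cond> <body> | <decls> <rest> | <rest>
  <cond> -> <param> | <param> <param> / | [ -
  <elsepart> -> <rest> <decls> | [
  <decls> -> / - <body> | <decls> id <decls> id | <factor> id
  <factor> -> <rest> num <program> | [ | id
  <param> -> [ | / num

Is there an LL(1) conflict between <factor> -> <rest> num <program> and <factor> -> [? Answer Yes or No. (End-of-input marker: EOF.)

FIRST(<rest> num <program>) = { [, ] } and FIRST([) = { [ }.
Both contain [, so the two alternatives are not disjoint — LL(1) conflict.

Yes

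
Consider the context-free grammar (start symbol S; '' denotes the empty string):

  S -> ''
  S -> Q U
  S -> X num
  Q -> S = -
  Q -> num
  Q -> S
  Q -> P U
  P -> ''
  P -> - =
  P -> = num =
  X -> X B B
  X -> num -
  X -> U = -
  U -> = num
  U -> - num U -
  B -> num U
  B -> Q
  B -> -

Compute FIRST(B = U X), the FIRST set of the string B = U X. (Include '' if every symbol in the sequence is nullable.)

{ -, =, num }

Add FIRST(B)\{''} = { -, =, num }; B is nullable, continue.
= is a terminal; add {=} and stop.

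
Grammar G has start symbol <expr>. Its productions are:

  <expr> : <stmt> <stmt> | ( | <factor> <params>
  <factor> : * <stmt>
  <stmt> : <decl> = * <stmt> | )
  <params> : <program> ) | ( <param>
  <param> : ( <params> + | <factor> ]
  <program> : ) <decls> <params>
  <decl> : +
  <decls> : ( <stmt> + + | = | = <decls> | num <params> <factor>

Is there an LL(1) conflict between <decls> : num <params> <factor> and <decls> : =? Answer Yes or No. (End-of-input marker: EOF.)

FIRST(num <params> <factor>) = { num } and FIRST(=) = { = }.
The FIRST sets are disjoint and neither alternative is nullable — no conflict.

No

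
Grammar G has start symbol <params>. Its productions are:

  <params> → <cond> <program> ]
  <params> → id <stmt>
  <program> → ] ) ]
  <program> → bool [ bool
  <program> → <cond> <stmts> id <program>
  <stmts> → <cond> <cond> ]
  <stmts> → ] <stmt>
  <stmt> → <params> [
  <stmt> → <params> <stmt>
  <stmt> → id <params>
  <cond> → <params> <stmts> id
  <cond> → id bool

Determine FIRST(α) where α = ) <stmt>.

) is a terminal; add {)} and stop.

{ ) }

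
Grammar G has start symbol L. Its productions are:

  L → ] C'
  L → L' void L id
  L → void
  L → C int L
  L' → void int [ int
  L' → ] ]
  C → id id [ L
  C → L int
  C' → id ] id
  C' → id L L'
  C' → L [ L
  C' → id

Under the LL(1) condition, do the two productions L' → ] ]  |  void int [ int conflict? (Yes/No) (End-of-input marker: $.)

No

FIRST(] ]) = { ] } and FIRST(void int [ int) = { void }.
The FIRST sets are disjoint and neither alternative is nullable — no conflict.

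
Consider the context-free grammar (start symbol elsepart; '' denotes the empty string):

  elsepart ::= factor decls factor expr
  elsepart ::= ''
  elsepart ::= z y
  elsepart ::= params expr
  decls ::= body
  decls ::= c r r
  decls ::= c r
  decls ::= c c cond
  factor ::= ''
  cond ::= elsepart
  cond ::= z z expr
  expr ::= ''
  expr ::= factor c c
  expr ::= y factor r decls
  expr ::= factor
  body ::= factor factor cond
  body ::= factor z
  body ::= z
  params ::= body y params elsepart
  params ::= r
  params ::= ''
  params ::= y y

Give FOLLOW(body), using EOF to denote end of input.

In decls ::= body: body is at the end, add FOLLOW(decls) = { EOF, c, r, y, z }.
In params ::= body y params elsepart: add FIRST(y params elsepart) = { y }.
Union: FOLLOW(body) = { EOF, c, r, y, z }.

{ EOF, c, r, y, z }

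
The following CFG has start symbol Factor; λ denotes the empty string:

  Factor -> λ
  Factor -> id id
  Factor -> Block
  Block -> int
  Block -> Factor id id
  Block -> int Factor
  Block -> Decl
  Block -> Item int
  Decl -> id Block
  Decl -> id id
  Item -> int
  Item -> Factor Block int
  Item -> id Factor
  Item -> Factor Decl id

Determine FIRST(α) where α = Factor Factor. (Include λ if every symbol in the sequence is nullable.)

{ id, int, λ }

Add FIRST(Factor)\{λ} = { id, int }; Factor is nullable, continue.
Add FIRST(Factor)\{λ} = { id, int }; Factor is nullable, continue.
Every symbol is nullable, so include λ.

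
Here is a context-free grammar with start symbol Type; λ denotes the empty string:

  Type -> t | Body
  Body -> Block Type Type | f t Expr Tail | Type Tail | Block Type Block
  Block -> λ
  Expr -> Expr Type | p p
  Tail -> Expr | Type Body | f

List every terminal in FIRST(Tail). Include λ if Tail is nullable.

{ f, p, t }

From Tail -> Expr: add FIRST(Expr) = { p }.
From Tail -> Type Body: add FIRST(Type) = { f, t }.
Tail -> f contributes {f}.
Union: FIRST(Tail) = { f, p, t }.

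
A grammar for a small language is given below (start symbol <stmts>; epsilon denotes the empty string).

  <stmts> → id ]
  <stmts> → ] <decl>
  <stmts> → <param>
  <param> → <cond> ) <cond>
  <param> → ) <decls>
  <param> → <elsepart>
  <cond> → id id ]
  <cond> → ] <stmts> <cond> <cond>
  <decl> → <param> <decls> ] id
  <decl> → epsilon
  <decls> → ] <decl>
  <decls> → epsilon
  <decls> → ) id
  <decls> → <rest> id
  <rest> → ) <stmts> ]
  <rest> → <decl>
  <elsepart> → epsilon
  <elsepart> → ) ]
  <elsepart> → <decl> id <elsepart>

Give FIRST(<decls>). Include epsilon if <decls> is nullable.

{ ), ], id, epsilon }

<decls> → ] <decl> contributes {]}.
<decls> → epsilon contributes epsilon.
<decls> → ) id contributes {)}.
From <decls> → <rest> id: <rest> nullable, take FIRST(<rest>) ∪ {id} = { ), ], id }.
Union: FIRST(<decls>) = { ), ], id, epsilon }.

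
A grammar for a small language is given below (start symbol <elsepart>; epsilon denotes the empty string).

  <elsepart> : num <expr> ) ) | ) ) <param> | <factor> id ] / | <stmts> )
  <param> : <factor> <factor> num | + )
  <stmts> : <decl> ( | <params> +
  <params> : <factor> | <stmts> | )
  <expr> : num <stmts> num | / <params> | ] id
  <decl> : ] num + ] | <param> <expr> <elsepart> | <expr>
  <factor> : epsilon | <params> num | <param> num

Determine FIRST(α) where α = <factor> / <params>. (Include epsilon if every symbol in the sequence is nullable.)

{ ), +, /, ], num }

Add FIRST(<factor>)\{epsilon} = { ), +, /, ], num }; <factor> is nullable, continue.
/ is a terminal; add {/} and stop.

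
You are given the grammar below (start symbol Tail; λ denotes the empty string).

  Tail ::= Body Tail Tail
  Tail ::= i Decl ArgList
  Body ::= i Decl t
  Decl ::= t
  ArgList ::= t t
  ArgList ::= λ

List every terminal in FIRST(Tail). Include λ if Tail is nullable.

{ i }

From Tail ::= Body Tail Tail: add FIRST(Body) = { i }.
Tail ::= i Decl ArgList contributes {i}.
Union: FIRST(Tail) = { i }.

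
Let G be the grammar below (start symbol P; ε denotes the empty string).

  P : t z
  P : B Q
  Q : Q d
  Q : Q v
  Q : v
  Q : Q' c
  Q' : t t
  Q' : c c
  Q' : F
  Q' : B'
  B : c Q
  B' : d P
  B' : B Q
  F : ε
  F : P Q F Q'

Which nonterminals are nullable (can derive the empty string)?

Directly nullable (have an ε-production): F.
Q' : F with every symbol nullable, so Q' is nullable.
No other nonterminal has a production whose RHS symbols are all nullable.

{ F, Q' }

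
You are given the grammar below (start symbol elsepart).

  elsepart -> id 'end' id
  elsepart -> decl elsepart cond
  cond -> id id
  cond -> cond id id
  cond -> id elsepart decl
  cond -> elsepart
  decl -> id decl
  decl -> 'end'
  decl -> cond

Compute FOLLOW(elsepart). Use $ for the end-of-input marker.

elsepart is the start symbol, so $ ∈ FOLLOW(elsepart).
In elsepart -> decl elsepart cond: add FIRST(cond) = { 'end', id }.
In cond -> id elsepart decl: add FIRST(decl) = { 'end', id }.
In cond -> elsepart: elsepart is at the end, add FOLLOW(cond) = { $, 'end', id }.
Union: FOLLOW(elsepart) = { $, 'end', id }.

{ $, 'end', id }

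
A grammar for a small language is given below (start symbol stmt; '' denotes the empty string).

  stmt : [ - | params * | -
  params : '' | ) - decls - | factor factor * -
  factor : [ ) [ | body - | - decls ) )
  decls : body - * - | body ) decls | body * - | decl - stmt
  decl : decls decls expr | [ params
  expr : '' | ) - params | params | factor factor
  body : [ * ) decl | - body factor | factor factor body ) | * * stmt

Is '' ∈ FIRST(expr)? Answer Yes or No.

expr has an ''-production, so expr ⇒ ''.

Yes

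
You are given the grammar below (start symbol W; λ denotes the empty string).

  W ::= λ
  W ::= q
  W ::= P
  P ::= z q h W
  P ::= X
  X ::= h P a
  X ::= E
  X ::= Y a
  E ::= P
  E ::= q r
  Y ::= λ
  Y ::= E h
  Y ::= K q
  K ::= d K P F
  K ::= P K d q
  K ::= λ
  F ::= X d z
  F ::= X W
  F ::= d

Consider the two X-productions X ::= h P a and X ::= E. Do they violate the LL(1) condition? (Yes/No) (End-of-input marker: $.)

Yes

FIRST(h P a) = { h } and FIRST(E) = { a, d, h, q, z }.
Both contain h, so the two alternatives are not disjoint — LL(1) conflict.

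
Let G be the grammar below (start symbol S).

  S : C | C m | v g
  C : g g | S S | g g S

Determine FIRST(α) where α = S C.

Add FIRST(S) = { g, v }; S is not nullable, stop.

{ g, v }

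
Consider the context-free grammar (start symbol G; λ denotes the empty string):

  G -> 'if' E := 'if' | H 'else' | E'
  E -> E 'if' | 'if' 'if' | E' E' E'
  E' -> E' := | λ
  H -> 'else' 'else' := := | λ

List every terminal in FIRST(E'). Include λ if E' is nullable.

From E' -> E' :=: E' nullable, take FIRST(E') ∪ {:=} = { := }.
E' -> λ contributes λ.
Union: FIRST(E') = { :=, λ }.

{ :=, λ }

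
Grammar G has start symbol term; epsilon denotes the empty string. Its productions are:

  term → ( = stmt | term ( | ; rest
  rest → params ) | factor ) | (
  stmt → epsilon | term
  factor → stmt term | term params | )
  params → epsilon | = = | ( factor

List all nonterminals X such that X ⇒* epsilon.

{ params, stmt }

Directly nullable (have an epsilon-production): stmt, params.
No other nonterminal has a production whose RHS symbols are all nullable.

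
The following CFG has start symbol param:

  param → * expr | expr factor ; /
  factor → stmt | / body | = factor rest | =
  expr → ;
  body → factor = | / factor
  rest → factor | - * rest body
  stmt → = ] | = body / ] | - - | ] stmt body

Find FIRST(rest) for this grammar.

From rest → factor: add FIRST(factor) = { -, /, =, ] }.
rest → - * rest body contributes {-}.
Union: FIRST(rest) = { -, /, =, ] }.

{ -, /, =, ] }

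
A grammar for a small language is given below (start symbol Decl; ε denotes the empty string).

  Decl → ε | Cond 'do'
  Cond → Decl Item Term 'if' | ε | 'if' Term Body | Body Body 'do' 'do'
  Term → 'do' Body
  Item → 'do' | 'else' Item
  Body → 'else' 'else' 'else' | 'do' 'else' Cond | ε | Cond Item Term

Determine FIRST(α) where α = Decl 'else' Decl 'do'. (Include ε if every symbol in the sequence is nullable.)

Add FIRST(Decl)\{ε} = { 'do', 'else', 'if' }; Decl is nullable, continue.
'else' is a terminal; add {'else'} and stop.

{ 'do', 'else', 'if' }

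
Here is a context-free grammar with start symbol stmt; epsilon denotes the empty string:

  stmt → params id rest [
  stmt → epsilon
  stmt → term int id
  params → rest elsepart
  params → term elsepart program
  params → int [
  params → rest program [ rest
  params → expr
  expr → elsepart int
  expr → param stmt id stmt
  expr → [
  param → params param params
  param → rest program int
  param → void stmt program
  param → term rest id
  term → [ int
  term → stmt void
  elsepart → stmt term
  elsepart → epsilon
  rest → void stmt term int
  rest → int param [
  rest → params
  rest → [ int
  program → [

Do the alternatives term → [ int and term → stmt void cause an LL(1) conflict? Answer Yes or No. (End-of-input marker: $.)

FIRST([ int) = { [ } and FIRST(stmt void) = { [, int, void }.
Both contain [, so the two alternatives are not disjoint — LL(1) conflict.

Yes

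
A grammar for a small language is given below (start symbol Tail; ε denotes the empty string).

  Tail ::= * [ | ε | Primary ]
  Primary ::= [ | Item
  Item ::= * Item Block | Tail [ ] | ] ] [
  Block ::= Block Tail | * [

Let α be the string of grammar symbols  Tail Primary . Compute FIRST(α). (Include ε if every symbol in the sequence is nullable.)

{ *, [, ] }

Add FIRST(Tail)\{ε} = { *, [, ] }; Tail is nullable, continue.
Add FIRST(Primary) = { *, [, ] }; Primary is not nullable, stop.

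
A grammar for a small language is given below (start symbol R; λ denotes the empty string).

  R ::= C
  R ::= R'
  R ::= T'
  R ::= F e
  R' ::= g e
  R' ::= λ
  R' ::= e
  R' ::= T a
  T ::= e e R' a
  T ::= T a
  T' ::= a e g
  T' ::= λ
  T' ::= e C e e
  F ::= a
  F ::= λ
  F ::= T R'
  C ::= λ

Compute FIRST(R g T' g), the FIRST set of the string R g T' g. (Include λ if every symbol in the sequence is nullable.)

Add FIRST(R)\{λ} = { a, e, g }; R is nullable, continue.
g is a terminal; add {g} and stop.

{ a, e, g }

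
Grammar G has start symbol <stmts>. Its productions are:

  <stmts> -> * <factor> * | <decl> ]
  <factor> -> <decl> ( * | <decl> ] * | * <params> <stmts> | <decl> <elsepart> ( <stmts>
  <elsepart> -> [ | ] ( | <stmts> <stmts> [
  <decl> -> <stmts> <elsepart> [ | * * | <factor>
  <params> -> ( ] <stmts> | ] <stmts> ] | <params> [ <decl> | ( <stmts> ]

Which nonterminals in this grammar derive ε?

No nonterminal has an empty production or an RHS whose symbols are all nullable.

{ } (none)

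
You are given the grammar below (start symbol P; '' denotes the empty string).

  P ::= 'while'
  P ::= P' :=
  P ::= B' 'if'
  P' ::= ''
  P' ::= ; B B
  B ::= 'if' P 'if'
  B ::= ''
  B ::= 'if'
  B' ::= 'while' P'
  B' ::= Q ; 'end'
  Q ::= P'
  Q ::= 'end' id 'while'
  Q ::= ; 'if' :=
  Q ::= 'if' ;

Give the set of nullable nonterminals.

Directly nullable (have an ''-production): P', B.
Q ::= P' with every symbol nullable, so Q is nullable.
No other nonterminal has a production whose RHS symbols are all nullable.

{ B, P', Q }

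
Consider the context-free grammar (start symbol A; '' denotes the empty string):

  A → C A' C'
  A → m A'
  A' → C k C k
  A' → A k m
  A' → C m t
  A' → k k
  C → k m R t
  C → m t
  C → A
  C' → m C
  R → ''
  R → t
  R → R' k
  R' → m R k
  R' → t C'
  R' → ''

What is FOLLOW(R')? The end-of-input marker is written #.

In R → R' k: add FIRST(k) = { k }.
Union: FOLLOW(R') = { k }.

{ k }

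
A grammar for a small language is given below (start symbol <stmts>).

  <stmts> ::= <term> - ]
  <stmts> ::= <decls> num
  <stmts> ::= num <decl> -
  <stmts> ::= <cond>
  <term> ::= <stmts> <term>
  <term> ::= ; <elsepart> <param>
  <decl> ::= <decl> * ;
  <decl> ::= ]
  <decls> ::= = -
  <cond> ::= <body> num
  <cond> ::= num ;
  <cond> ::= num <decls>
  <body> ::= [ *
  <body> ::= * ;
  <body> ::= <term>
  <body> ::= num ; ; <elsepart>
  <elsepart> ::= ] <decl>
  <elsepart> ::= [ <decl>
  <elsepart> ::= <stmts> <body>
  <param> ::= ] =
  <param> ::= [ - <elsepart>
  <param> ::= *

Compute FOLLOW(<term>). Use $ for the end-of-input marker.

{ *, -, [, ], num }

In <stmts> ::= <term> - ]: add FIRST(- ]) = { - }.
In <term> ::= <stmts> <term>: <term> is at the end, add FOLLOW(<term>) = { *, -, [, ], num }.
In <body> ::= <term>: <term> is at the end, add FOLLOW(<body>) = { *, -, [, ], num }.
Union: FOLLOW(<term>) = { *, -, [, ], num }.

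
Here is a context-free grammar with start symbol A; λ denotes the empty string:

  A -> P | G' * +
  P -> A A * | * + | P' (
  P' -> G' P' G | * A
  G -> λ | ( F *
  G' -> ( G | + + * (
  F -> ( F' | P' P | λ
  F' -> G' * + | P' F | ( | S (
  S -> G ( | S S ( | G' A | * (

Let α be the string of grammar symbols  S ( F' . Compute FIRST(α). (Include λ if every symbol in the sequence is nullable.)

{ (, *, + }

Add FIRST(S) = { (, *, + }; S is not nullable, stop.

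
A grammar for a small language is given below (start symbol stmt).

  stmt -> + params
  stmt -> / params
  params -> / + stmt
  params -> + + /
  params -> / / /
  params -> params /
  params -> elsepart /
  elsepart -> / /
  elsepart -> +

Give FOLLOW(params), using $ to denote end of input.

In stmt -> + params: params is at the end, add FOLLOW(stmt) = { $, / }.
In stmt -> / params: params is at the end, add FOLLOW(stmt) = { $, / }.
In params -> params /: add FIRST(/) = { / }.
Union: FOLLOW(params) = { $, / }.

{ $, / }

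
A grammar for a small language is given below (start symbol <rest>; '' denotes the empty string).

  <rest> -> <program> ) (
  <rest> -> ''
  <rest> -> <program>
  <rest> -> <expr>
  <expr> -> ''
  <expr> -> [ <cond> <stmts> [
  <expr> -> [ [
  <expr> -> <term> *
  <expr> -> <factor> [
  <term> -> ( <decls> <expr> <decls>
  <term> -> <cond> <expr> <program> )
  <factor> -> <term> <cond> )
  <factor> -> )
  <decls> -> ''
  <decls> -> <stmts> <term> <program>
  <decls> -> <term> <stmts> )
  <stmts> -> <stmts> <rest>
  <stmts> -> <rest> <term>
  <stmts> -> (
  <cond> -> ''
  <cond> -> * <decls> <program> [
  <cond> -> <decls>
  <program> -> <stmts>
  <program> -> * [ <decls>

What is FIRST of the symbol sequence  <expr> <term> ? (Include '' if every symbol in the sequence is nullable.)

Add FIRST(<expr>)\{''} = { (, ), *, [ }; <expr> is nullable, continue.
Add FIRST(<term>) = { (, ), *, [ }; <term> is not nullable, stop.

{ (, ), *, [ }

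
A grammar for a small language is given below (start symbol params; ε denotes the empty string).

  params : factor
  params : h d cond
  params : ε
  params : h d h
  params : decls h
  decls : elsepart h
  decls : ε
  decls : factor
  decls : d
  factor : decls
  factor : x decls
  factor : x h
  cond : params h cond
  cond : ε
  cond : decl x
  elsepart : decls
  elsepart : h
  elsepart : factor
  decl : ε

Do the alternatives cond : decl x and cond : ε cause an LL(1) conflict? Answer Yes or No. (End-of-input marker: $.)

FIRST(decl x) = { x } and FIRST(ε) = { ε }.
The second is nullable but FOLLOW(cond) = { $, h } is disjoint from FIRST of the first.

No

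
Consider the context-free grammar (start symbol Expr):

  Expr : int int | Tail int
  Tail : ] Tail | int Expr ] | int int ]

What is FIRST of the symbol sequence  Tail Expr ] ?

Add FIRST(Tail) = { ], int }; Tail is not nullable, stop.

{ ], int }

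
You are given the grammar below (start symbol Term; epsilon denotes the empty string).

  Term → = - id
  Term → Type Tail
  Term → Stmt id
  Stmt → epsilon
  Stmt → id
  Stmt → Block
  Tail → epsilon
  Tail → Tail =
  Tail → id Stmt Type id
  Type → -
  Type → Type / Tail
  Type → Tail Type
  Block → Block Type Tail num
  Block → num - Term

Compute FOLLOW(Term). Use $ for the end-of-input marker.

{ $, -, =, id }

Term is the start symbol, so $ ∈ FOLLOW(Term).
In Block → num - Term: Term is at the end, add FOLLOW(Block) = { -, =, id }.
Union: FOLLOW(Term) = { $, -, =, id }.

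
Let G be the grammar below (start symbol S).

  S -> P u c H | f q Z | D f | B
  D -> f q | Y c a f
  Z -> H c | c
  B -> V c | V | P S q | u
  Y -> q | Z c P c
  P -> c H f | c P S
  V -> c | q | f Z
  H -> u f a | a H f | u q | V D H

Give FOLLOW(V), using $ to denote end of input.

{ $, a, c, f, q, u }

In B -> V c: add FIRST(c) = { c }.
In B -> V: V is at the end, add FOLLOW(B) = { $, a, c, f, q, u }.
In H -> V D H: add FIRST(D H) = { a, c, f, q, u }.
Union: FOLLOW(V) = { $, a, c, f, q, u }.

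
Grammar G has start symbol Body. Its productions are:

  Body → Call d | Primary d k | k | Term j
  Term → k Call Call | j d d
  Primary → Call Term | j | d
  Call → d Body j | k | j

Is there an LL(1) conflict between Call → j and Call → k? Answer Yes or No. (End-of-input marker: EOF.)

No

FIRST(j) = { j } and FIRST(k) = { k }.
The FIRST sets are disjoint and neither alternative is nullable — no conflict.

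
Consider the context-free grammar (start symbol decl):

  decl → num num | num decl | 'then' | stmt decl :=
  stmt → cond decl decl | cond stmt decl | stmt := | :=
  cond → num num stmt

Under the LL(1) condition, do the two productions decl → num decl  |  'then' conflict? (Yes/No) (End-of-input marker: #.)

FIRST(num decl) = { num } and FIRST('then') = { 'then' }.
The FIRST sets are disjoint and neither alternative is nullable — no conflict.

No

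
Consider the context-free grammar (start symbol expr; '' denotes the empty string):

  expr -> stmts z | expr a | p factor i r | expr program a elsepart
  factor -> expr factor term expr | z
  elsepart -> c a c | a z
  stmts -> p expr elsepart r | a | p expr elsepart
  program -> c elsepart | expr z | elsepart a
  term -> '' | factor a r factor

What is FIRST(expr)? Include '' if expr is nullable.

{ a, p }

From expr -> stmts z: add FIRST(stmts) = { a, p }.
From expr -> expr a: add FIRST(expr) = { a, p }.
expr -> p factor i r contributes {p}.
From expr -> expr program a elsepart: add FIRST(expr) = { a, p }.
Union: FIRST(expr) = { a, p }.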